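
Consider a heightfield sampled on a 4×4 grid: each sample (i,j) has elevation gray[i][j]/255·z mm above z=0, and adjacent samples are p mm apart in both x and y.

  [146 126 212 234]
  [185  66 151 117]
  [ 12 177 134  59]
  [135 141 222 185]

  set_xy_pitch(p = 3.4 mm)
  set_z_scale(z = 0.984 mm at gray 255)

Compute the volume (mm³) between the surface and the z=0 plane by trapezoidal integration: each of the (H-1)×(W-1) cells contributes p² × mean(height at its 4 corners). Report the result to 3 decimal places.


55.314

height_mm = gray/255 × 0.984; cell vol = 3.4² × mean(4 corners)
unit = 3.4² × 0.984 / (4×255) = 0.011152 mm³ per gray-sum
row 0: Σ corner-gray over 3 cells = 1792  → 19.9844
row 1: Σ corner-gray over 3 cells = 1429  → 15.9362
row 2: Σ corner-gray over 3 cells = 1739  → 19.3933
Σ rows: total corner-gray = 4960  → 55.3139 mm³


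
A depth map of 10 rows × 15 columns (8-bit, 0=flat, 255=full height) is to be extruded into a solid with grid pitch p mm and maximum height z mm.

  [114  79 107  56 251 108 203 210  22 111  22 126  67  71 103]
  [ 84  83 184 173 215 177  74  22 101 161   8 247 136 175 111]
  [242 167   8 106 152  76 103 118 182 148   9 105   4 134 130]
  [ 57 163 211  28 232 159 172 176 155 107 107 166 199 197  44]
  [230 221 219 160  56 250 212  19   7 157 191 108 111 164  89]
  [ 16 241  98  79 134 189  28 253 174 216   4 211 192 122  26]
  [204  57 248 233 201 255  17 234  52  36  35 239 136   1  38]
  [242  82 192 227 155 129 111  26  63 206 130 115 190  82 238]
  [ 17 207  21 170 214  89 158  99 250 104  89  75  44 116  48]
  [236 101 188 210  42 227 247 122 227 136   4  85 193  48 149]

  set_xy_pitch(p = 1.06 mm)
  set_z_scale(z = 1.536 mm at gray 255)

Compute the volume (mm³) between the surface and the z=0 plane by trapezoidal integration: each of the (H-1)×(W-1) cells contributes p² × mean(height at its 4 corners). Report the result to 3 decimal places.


height_mm = gray/255 × 1.536; cell vol = 1.06² × mean(4 corners)
unit = 1.06² × 1.536 / (4×255) = 0.00169201 mm³ per gray-sum
row 0: Σ corner-gray over 14 cells = 6790  → 11.4887
row 1: Σ corner-gray over 14 cells = 6703  → 11.3415
row 2: Σ corner-gray over 14 cells = 7241  → 12.2518
row 3: Σ corner-gray over 14 cells = 8314  → 14.0674
row 4: Σ corner-gray over 14 cells = 7993  → 13.5242
row 5: Σ corner-gray over 14 cells = 7654  → 12.9506
row 6: Σ corner-gray over 14 cells = 7626  → 12.9033
row 7: Σ corner-gray over 14 cells = 7233  → 12.2383
row 8: Σ corner-gray over 14 cells = 7382  → 12.4904
Σ rows: total corner-gray = 66936  → 113.2563 mm³

113.256


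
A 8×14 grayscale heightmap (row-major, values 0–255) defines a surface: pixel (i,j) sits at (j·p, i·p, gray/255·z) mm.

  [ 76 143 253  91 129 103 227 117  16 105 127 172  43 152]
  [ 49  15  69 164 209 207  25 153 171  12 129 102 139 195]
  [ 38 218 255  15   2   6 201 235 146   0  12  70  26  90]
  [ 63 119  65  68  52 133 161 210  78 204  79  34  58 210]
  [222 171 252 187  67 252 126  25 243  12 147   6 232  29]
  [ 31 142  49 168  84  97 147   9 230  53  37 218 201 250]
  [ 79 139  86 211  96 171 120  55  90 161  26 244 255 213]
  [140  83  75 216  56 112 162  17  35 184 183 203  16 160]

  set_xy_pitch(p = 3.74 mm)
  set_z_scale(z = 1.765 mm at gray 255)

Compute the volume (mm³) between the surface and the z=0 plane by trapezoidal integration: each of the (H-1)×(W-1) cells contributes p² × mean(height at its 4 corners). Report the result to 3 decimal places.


1060.282

height_mm = gray/255 × 1.765; cell vol = 3.74² × mean(4 corners)
unit = 3.74² × 1.765 / (4×255) = 0.024204 mm³ per gray-sum
row 0: Σ corner-gray over 13 cells = 6314  → 152.8243
row 1: Σ corner-gray over 13 cells = 5534  → 133.9451
row 2: Σ corner-gray over 13 cells = 5295  → 128.1604
row 3: Σ corner-gray over 13 cells = 6486  → 156.9874
row 4: Σ corner-gray over 13 cells = 6842  → 165.6040
row 5: Σ corner-gray over 13 cells = 6751  → 163.4014
row 6: Σ corner-gray over 13 cells = 6584  → 159.3594
Σ rows: total corner-gray = 43806  → 1060.2819 mm³


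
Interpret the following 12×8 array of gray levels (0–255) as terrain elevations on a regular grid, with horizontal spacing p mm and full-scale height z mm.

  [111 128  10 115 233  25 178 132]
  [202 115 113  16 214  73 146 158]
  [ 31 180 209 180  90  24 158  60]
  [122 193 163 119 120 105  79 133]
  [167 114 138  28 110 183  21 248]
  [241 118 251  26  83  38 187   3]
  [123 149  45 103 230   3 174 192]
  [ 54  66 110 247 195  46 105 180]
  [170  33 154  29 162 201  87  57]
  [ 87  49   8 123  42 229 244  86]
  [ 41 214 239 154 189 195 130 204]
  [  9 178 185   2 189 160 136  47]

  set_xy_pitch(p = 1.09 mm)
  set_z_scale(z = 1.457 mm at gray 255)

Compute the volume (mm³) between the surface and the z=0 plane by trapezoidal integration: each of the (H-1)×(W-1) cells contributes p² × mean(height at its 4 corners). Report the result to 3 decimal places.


65.663

height_mm = gray/255 × 1.457; cell vol = 1.09² × mean(4 corners)
unit = 1.09² × 1.457 / (4×255) = 0.00169712 mm³ per gray-sum
row 0: Σ corner-gray over 7 cells = 3335  → 5.6599
row 1: Σ corner-gray over 7 cells = 3487  → 5.9179
row 2: Σ corner-gray over 7 cells = 3586  → 6.0859
row 3: Σ corner-gray over 7 cells = 3416  → 5.7974
row 4: Σ corner-gray over 7 cells = 3253  → 5.5207
row 5: Σ corner-gray over 7 cells = 3373  → 5.7244
row 6: Σ corner-gray over 7 cells = 3495  → 5.9314
row 7: Σ corner-gray over 7 cells = 3331  → 5.6531
row 8: Σ corner-gray over 7 cells = 3122  → 5.2984
row 9: Σ corner-gray over 7 cells = 4050  → 6.8733
row 10: Σ corner-gray over 7 cells = 4243  → 7.2009
Σ rows: total corner-gray = 38691  → 65.6632 mm³


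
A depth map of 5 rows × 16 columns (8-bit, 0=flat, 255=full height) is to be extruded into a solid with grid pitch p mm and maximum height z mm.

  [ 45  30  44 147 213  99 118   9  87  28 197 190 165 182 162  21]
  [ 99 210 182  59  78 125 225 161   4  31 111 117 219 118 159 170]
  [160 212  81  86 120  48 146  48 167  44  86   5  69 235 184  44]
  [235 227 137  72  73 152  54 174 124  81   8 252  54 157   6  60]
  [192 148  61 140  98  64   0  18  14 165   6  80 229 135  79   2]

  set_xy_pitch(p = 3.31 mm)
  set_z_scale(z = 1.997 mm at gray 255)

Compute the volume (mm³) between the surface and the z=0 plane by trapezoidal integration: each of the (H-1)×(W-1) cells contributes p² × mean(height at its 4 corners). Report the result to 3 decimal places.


height_mm = gray/255 × 1.997; cell vol = 3.31² × mean(4 corners)
unit = 3.31² × 1.997 / (4×255) = 0.0214503 mm³ per gray-sum
row 0: Σ corner-gray over 15 cells = 7275  → 156.0511
row 1: Σ corner-gray over 15 cells = 7133  → 153.0052
row 2: Σ corner-gray over 15 cells = 6703  → 143.7815
row 3: Σ corner-gray over 15 cells = 6105  → 130.9542
Σ rows: total corner-gray = 27216  → 583.7921 mm³

583.792


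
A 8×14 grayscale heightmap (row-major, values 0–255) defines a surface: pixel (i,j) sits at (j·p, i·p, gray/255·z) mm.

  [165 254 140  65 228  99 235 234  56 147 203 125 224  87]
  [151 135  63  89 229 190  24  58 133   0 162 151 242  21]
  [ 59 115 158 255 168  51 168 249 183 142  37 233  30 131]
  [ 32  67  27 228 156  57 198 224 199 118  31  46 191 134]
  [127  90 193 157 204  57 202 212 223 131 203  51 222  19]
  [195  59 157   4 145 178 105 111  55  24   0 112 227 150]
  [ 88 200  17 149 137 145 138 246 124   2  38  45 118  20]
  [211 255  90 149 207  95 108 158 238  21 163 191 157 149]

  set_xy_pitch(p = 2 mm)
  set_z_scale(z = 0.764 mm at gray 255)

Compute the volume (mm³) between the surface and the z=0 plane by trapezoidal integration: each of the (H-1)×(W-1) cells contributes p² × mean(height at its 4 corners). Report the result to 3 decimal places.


height_mm = gray/255 × 0.764; cell vol = 2² × mean(4 corners)
unit = 2² × 0.764 / (4×255) = 0.00299608 mm³ per gray-sum
row 0: Σ corner-gray over 13 cells = 7396  → 22.1590
row 1: Σ corner-gray over 13 cells = 6892  → 20.6490
row 2: Σ corner-gray over 13 cells = 7018  → 21.0265
row 3: Σ corner-gray over 13 cells = 7286  → 21.8294
row 4: Σ corner-gray over 13 cells = 6735  → 20.1786
row 5: Σ corner-gray over 13 cells = 5525  → 16.5533
row 6: Σ corner-gray over 13 cells = 6850  → 20.5231
Σ rows: total corner-gray = 47702  → 142.9189 mm³

142.919


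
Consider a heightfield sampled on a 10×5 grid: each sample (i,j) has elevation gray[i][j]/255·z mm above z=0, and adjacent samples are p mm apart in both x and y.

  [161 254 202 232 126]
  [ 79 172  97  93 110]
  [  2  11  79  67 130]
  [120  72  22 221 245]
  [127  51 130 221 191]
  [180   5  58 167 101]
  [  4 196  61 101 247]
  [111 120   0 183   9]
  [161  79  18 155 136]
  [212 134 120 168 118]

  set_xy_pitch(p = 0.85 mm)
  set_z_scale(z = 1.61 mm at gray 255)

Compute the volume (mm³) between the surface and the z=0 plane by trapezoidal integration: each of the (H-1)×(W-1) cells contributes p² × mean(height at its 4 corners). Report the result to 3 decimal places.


height_mm = gray/255 × 1.61; cell vol = 0.85² × mean(4 corners)
unit = 0.85² × 1.61 / (4×255) = 0.00114042 mm³ per gray-sum
row 0: Σ corner-gray over 4 cells = 2576  → 2.9377
row 1: Σ corner-gray over 4 cells = 1359  → 1.5498
row 2: Σ corner-gray over 4 cells = 1441  → 1.6433
row 3: Σ corner-gray over 4 cells = 2117  → 2.4143
row 4: Σ corner-gray over 4 cells = 1863  → 2.1246
row 5: Σ corner-gray over 4 cells = 1708  → 1.9478
row 6: Σ corner-gray over 4 cells = 1693  → 1.9307
row 7: Σ corner-gray over 4 cells = 1527  → 1.7414
row 8: Σ corner-gray over 4 cells = 1975  → 2.2523
Σ rows: total corner-gray = 16259  → 18.5420 mm³

18.542


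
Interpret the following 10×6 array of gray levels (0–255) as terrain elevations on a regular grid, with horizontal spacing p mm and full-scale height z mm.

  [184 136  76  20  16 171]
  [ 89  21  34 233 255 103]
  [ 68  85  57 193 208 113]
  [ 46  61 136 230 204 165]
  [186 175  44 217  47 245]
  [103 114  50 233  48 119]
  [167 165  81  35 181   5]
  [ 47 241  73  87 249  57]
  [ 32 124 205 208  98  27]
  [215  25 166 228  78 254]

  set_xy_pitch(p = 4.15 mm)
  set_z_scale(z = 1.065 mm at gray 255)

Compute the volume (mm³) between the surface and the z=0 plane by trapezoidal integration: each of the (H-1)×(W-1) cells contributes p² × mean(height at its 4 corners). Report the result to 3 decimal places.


414.061

height_mm = gray/255 × 1.065; cell vol = 4.15² × mean(4 corners)
unit = 4.15² × 1.065 / (4×255) = 0.0179823 mm³ per gray-sum
row 0: Σ corner-gray over 5 cells = 2129  → 38.2844
row 1: Σ corner-gray over 5 cells = 2545  → 45.7650
row 2: Σ corner-gray over 5 cells = 2740  → 49.2715
row 3: Σ corner-gray over 5 cells = 2870  → 51.6092
row 4: Σ corner-gray over 5 cells = 2509  → 45.1176
row 5: Σ corner-gray over 5 cells = 2208  → 39.7050
row 6: Σ corner-gray over 5 cells = 2500  → 44.9558
row 7: Σ corner-gray over 5 cells = 2733  → 49.1457
row 8: Σ corner-gray over 5 cells = 2792  → 50.2066
Σ rows: total corner-gray = 23026  → 414.0608 mm³


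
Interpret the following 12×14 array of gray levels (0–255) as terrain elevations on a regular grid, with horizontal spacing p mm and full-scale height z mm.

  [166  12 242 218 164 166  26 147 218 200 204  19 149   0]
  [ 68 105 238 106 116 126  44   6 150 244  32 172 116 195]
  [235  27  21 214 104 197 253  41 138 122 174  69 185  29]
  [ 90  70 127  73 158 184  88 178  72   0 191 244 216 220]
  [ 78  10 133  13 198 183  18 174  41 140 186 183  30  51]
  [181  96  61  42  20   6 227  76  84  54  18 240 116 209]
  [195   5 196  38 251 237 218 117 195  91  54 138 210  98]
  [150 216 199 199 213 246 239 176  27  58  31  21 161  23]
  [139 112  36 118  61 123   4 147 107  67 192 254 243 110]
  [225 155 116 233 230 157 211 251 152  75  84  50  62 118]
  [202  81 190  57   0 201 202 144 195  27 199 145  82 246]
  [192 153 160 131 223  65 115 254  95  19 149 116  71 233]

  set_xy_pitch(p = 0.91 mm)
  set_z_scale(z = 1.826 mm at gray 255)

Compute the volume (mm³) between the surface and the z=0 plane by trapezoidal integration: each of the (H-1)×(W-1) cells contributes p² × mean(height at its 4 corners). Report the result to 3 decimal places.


109.618

height_mm = gray/255 × 1.826; cell vol = 0.91² × mean(4 corners)
unit = 0.91² × 1.826 / (4×255) = 0.00148246 mm³ per gray-sum
row 0: Σ corner-gray over 13 cells = 6869  → 10.1830
row 1: Σ corner-gray over 13 cells = 6527  → 9.6760
row 2: Σ corner-gray over 13 cells = 6866  → 10.1786
row 3: Σ corner-gray over 13 cells = 6259  → 9.2787
row 4: Σ corner-gray over 13 cells = 5217  → 7.7340
row 5: Σ corner-gray over 13 cells = 6263  → 9.2847
row 6: Σ corner-gray over 13 cells = 7538  → 11.1748
row 7: Σ corner-gray over 13 cells = 6922  → 10.2616
row 8: Σ corner-gray over 13 cells = 7072  → 10.4840
row 9: Σ corner-gray over 13 cells = 7389  → 10.9539
row 10: Σ corner-gray over 13 cells = 7021  → 10.4084
Σ rows: total corner-gray = 73943  → 109.6176 mm³


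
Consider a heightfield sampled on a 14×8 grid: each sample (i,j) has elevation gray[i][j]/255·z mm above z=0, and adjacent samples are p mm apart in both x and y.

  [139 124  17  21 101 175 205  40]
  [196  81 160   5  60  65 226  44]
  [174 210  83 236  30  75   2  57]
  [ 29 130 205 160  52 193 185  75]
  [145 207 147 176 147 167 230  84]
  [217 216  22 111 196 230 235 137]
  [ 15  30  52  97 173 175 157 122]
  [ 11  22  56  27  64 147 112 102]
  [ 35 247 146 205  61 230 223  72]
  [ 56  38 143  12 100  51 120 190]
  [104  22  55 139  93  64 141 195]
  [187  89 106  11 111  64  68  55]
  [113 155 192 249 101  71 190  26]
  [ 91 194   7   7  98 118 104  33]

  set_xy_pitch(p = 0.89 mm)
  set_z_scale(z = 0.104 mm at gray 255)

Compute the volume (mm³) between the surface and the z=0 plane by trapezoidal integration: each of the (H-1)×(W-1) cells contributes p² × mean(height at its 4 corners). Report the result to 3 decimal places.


height_mm = gray/255 × 0.104; cell vol = 0.89² × mean(4 corners)
unit = 0.89² × 0.104 / (4×255) = 8.07631e-05 mm³ per gray-sum
row 0: Σ corner-gray over 7 cells = 2899  → 0.2341
row 1: Σ corner-gray over 7 cells = 2937  → 0.2372
row 2: Σ corner-gray over 7 cells = 3457  → 0.2792
row 3: Σ corner-gray over 7 cells = 4331  → 0.3498
row 4: Σ corner-gray over 7 cells = 4751  → 0.3837
row 5: Σ corner-gray over 7 cells = 3879  → 0.3133
row 6: Σ corner-gray over 7 cells = 2474  → 0.1998
row 7: Σ corner-gray over 7 cells = 3300  → 0.2665
row 8: Σ corner-gray over 7 cells = 3505  → 0.2831
row 9: Σ corner-gray over 7 cells = 2501  → 0.2020
row 10: Σ corner-gray over 7 cells = 2467  → 0.1992
row 11: Σ corner-gray over 7 cells = 3195  → 0.2580
row 12: Σ corner-gray over 7 cells = 3235  → 0.2613
Σ rows: total corner-gray = 42931  → 3.4672 mm³

3.467


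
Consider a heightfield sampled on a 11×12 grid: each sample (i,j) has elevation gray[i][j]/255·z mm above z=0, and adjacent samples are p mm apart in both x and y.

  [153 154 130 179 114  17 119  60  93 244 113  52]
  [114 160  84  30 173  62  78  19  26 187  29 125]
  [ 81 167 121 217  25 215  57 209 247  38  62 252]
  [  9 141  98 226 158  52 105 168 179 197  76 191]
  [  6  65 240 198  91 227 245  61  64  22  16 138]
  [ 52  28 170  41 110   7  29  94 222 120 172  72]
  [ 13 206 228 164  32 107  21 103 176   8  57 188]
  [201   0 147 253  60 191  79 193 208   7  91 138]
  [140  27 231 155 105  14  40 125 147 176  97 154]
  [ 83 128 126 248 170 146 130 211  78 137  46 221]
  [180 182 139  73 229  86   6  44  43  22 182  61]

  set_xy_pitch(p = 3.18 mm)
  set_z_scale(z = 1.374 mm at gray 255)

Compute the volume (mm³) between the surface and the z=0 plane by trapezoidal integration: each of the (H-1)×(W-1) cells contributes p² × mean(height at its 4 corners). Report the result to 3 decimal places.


height_mm = gray/255 × 1.374; cell vol = 3.18² × mean(4 corners)
unit = 3.18² × 1.374 / (4×255) = 0.013622 mm³ per gray-sum
row 0: Σ corner-gray over 11 cells = 4586  → 62.4705
row 1: Σ corner-gray over 11 cells = 4984  → 67.8920
row 2: Σ corner-gray over 11 cells = 6049  → 82.3995
row 3: Σ corner-gray over 11 cells = 5602  → 76.3104
row 4: Σ corner-gray over 11 cells = 4712  → 64.1869
row 5: Σ corner-gray over 11 cells = 4515  → 61.5033
row 6: Σ corner-gray over 11 cells = 5202  → 70.8616
row 7: Σ corner-gray over 11 cells = 5325  → 72.5371
row 8: Σ corner-gray over 11 cells = 5672  → 77.2640
row 9: Σ corner-gray over 11 cells = 5397  → 73.5179
Σ rows: total corner-gray = 52044  → 708.9432 mm³

708.943


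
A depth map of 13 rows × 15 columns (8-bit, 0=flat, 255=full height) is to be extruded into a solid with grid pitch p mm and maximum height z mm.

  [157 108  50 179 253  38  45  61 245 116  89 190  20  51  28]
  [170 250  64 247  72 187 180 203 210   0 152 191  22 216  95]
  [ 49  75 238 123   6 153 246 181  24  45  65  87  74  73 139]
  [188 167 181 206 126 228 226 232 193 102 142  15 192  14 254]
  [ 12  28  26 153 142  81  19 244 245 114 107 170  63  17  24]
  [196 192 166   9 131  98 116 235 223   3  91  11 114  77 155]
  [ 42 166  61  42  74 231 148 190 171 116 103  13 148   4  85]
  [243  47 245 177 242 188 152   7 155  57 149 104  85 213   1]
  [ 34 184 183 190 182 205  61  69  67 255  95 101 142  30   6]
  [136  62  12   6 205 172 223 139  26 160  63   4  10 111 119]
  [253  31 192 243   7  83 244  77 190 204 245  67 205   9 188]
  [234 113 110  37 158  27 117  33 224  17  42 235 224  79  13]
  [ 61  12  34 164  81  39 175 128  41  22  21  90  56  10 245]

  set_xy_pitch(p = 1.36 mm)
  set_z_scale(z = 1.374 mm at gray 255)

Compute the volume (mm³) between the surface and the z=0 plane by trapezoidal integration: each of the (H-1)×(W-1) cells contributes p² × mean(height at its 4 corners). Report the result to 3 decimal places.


height_mm = gray/255 × 1.374; cell vol = 1.36² × mean(4 corners)
unit = 1.36² × 1.374 / (4×255) = 0.00249152 mm³ per gray-sum
row 0: Σ corner-gray over 14 cells = 7328  → 18.2579
row 1: Σ corner-gray over 14 cells = 7221  → 17.9913
row 2: Σ corner-gray over 14 cells = 7458  → 18.5818
row 3: Σ corner-gray over 14 cells = 7344  → 18.2977
row 4: Σ corner-gray over 14 cells = 6137  → 15.2905
row 5: Σ corner-gray over 14 cells = 6344  → 15.8062
row 6: Σ corner-gray over 14 cells = 6947  → 17.3086
row 7: Σ corner-gray over 14 cells = 7454  → 18.5718
row 8: Σ corner-gray over 14 cells = 6209  → 15.4698
row 9: Σ corner-gray over 14 cells = 6676  → 16.6334
row 10: Σ corner-gray over 14 cells = 7114  → 17.7247
row 11: Σ corner-gray over 14 cells = 5131  → 12.7840
Σ rows: total corner-gray = 81363  → 202.7175 mm³

202.718


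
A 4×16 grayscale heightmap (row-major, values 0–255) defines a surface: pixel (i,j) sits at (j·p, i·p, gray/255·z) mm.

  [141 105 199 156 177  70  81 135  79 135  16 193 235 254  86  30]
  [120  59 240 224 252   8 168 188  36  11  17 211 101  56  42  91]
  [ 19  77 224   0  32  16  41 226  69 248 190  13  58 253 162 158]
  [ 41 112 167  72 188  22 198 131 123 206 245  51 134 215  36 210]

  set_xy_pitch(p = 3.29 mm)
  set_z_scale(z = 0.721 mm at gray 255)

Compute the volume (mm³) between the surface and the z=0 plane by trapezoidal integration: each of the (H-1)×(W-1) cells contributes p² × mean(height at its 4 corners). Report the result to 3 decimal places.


height_mm = gray/255 × 0.721; cell vol = 3.29² × mean(4 corners)
unit = 3.29² × 0.721 / (4×255) = 0.00765115 mm³ per gray-sum
row 0: Σ corner-gray over 15 cells = 7450  → 57.0011
row 1: Σ corner-gray over 15 cells = 6832  → 52.2727
row 2: Σ corner-gray over 15 cells = 7446  → 56.9705
Σ rows: total corner-gray = 21728  → 166.2443 mm³

166.244


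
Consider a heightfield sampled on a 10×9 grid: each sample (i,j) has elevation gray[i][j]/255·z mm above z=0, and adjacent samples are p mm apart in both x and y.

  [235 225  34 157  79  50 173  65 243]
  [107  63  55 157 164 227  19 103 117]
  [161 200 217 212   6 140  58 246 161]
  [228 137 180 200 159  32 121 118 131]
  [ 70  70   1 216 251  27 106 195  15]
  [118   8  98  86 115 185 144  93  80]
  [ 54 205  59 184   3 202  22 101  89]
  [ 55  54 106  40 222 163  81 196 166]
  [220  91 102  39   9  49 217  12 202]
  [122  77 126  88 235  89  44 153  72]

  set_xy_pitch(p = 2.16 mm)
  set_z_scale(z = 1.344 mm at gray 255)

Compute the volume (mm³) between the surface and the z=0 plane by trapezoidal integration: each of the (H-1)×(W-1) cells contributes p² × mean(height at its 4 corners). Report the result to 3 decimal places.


209.474

height_mm = gray/255 × 1.344; cell vol = 2.16² × mean(4 corners)
unit = 2.16² × 1.344 / (4×255) = 0.00614761 mm³ per gray-sum
row 0: Σ corner-gray over 8 cells = 3844  → 23.6314
row 1: Σ corner-gray over 8 cells = 4280  → 26.3118
row 2: Σ corner-gray over 8 cells = 4733  → 29.0967
row 3: Σ corner-gray over 8 cells = 4070  → 25.0208
row 4: Σ corner-gray over 8 cells = 3473  → 21.3507
row 5: Σ corner-gray over 8 cells = 3351  → 20.6007
row 6: Σ corner-gray over 8 cells = 3640  → 22.3773
row 7: Σ corner-gray over 8 cells = 3405  → 20.9326
row 8: Σ corner-gray over 8 cells = 3278  → 20.1519
Σ rows: total corner-gray = 34074  → 209.4738 mm³


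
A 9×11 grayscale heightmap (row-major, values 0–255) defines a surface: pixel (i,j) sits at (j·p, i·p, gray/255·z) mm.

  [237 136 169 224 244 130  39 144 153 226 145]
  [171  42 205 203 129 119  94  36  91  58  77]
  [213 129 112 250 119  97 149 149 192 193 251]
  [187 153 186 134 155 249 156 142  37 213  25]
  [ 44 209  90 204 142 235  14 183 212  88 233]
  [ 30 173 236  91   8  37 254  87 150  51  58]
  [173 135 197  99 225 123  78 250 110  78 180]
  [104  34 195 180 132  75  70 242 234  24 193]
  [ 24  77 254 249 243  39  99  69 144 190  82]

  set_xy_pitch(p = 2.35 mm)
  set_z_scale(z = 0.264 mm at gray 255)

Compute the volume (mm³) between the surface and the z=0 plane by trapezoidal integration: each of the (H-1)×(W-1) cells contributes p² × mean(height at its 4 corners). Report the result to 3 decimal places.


64.281

height_mm = gray/255 × 0.264; cell vol = 2.35² × mean(4 corners)
unit = 2.35² × 0.264 / (4×255) = 0.00142935 mm³ per gray-sum
row 0: Σ corner-gray over 10 cells = 5514  → 7.8815
row 1: Σ corner-gray over 10 cells = 5446  → 7.7843
row 2: Σ corner-gray over 10 cells = 6306  → 9.0135
row 3: Σ corner-gray over 10 cells = 6093  → 8.7090
row 4: Σ corner-gray over 10 cells = 5293  → 7.5656
row 5: Σ corner-gray over 10 cells = 5205  → 7.4398
row 6: Σ corner-gray over 10 cells = 5612  → 8.0215
row 7: Σ corner-gray over 10 cells = 5503  → 7.8657
Σ rows: total corner-gray = 44972  → 64.2809 mm³


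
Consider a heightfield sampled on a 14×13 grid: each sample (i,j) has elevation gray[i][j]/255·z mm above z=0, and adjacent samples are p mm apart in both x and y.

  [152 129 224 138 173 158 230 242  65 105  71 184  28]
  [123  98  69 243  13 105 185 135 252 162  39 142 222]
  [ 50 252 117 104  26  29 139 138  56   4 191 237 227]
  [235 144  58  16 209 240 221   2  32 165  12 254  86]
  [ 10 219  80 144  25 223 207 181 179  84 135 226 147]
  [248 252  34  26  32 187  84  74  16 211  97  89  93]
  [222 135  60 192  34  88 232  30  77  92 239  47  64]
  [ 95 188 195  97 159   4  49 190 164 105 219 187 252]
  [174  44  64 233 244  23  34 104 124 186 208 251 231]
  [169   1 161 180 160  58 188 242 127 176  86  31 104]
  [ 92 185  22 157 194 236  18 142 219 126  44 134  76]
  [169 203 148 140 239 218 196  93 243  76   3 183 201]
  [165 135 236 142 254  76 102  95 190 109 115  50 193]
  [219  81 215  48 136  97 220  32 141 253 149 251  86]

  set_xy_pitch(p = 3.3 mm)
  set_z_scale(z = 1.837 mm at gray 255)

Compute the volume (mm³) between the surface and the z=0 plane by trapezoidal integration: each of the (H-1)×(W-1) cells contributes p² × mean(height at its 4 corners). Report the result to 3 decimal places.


height_mm = gray/255 × 1.837; cell vol = 3.3² × mean(4 corners)
unit = 3.3² × 1.837 / (4×255) = 0.0196127 mm³ per gray-sum
row 0: Σ corner-gray over 12 cells = 6849  → 134.3272
row 1: Σ corner-gray over 12 cells = 6094  → 119.5197
row 2: Σ corner-gray over 12 cells = 5890  → 115.5187
row 3: Σ corner-gray over 12 cells = 6590  → 129.2475
row 4: Σ corner-gray over 12 cells = 6108  → 119.7942
row 5: Σ corner-gray over 12 cells = 5283  → 103.6138
row 6: Σ corner-gray over 12 cells = 6199  → 121.5790
row 7: Σ corner-gray over 12 cells = 6896  → 135.2490
row 8: Σ corner-gray over 12 cells = 6528  → 128.0316
row 9: Σ corner-gray over 12 cells = 6215  → 121.8928
row 10: Σ corner-gray over 12 cells = 6976  → 136.8180
row 11: Σ corner-gray over 12 cells = 7220  → 141.6035
row 12: Σ corner-gray over 12 cells = 6917  → 135.6609
Σ rows: total corner-gray = 83765  → 1642.8558 mm³

1642.856


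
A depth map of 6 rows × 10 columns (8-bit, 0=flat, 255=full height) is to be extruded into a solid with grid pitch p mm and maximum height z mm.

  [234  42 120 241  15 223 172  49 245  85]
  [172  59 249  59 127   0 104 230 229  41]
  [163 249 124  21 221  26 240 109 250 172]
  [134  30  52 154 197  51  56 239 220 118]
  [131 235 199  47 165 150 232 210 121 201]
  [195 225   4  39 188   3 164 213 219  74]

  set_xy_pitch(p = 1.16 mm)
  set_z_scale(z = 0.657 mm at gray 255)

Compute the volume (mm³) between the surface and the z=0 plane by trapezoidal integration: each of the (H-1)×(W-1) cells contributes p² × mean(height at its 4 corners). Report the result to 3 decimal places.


height_mm = gray/255 × 0.657; cell vol = 1.16² × mean(4 corners)
unit = 1.16² × 0.657 / (4×255) = 0.000866725 mm³ per gray-sum
row 0: Σ corner-gray over 9 cells = 4860  → 4.2123
row 1: Σ corner-gray over 9 cells = 5142  → 4.4567
row 2: Σ corner-gray over 9 cells = 5065  → 4.3900
row 3: Σ corner-gray over 9 cells = 5300  → 4.5936
row 4: Σ corner-gray over 9 cells = 5429  → 4.7054
Σ rows: total corner-gray = 25796  → 22.3580 mm³

22.358


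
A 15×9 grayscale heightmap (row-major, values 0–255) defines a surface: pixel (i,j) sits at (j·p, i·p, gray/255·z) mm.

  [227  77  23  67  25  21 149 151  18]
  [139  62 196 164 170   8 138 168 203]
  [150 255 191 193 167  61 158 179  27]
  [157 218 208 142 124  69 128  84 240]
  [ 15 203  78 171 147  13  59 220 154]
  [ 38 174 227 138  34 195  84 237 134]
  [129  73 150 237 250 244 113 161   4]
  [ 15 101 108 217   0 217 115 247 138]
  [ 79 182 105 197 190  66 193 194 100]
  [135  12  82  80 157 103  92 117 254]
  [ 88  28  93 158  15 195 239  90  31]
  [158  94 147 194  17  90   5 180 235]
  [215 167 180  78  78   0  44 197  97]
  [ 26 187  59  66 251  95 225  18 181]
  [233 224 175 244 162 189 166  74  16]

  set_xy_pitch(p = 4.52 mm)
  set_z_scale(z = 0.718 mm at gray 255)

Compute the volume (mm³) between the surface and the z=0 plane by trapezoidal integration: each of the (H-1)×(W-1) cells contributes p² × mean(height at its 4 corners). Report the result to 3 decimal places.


height_mm = gray/255 × 0.718; cell vol = 4.52² × mean(4 corners)
unit = 4.52² × 0.718 / (4×255) = 0.0143814 mm³ per gray-sum
row 0: Σ corner-gray over 8 cells = 3425  → 49.2563
row 1: Σ corner-gray over 8 cells = 4739  → 68.1535
row 2: Σ corner-gray over 8 cells = 4928  → 70.8715
row 3: Σ corner-gray over 8 cells = 4294  → 61.7537
row 4: Σ corner-gray over 8 cells = 4301  → 61.8544
row 5: Σ corner-gray over 8 cells = 4939  → 71.0297
row 6: Σ corner-gray over 8 cells = 4752  → 68.3404
row 7: Σ corner-gray over 8 cells = 4596  → 66.0969
row 8: Σ corner-gray over 8 cells = 4108  → 59.0788
row 9: Σ corner-gray over 8 cells = 3430  → 49.3282
row 10: Σ corner-gray over 8 cells = 3602  → 51.8018
row 11: Σ corner-gray over 8 cells = 3647  → 52.4490
row 12: Σ corner-gray over 8 cells = 3809  → 54.7787
row 13: Σ corner-gray over 8 cells = 4726  → 67.9665
Σ rows: total corner-gray = 59296  → 852.7594 mm³

852.759


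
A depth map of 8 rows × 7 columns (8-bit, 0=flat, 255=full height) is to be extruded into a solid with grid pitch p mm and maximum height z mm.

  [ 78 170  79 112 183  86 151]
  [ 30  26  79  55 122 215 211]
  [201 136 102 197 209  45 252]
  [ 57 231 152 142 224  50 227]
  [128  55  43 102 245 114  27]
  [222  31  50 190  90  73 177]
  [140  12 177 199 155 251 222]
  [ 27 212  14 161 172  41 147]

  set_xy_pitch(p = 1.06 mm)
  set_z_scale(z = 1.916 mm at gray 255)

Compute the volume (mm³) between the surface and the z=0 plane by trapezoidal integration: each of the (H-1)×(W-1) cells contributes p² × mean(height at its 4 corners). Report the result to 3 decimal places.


height_mm = gray/255 × 1.916; cell vol = 1.06² × mean(4 corners)
unit = 1.06² × 1.916 / (4×255) = 0.00211061 mm³ per gray-sum
row 0: Σ corner-gray over 6 cells = 2724  → 5.7493
row 1: Σ corner-gray over 6 cells = 3066  → 6.4711
row 2: Σ corner-gray over 6 cells = 3713  → 7.8367
row 3: Σ corner-gray over 6 cells = 3155  → 6.6590
row 4: Σ corner-gray over 6 cells = 2540  → 5.3609
row 5: Σ corner-gray over 6 cells = 3217  → 6.7898
row 6: Σ corner-gray over 6 cells = 3324  → 7.0157
Σ rows: total corner-gray = 21739  → 45.8825 mm³

45.882


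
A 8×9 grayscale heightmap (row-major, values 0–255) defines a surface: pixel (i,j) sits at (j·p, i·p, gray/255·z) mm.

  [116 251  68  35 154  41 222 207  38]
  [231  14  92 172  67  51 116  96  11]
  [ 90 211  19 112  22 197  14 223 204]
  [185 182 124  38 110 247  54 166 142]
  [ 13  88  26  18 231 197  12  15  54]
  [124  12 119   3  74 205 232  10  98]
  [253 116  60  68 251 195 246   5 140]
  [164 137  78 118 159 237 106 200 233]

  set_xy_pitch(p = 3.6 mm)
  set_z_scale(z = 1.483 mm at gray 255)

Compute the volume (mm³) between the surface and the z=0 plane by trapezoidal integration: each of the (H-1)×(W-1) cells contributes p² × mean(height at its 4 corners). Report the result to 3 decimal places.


height_mm = gray/255 × 1.483; cell vol = 3.6² × mean(4 corners)
unit = 3.6² × 1.483 / (4×255) = 0.0188428 mm³ per gray-sum
row 0: Σ corner-gray over 8 cells = 3568  → 67.2312
row 1: Σ corner-gray over 8 cells = 3348  → 63.0858
row 2: Σ corner-gray over 8 cells = 4059  → 76.4830
row 3: Σ corner-gray over 8 cells = 3410  → 64.2540
row 4: Σ corner-gray over 8 cells = 2773  → 52.2511
row 5: Σ corner-gray over 8 cells = 3807  → 71.7346
row 6: Σ corner-gray over 8 cells = 4742  → 89.3527
Σ rows: total corner-gray = 25707  → 484.3925 mm³

484.392


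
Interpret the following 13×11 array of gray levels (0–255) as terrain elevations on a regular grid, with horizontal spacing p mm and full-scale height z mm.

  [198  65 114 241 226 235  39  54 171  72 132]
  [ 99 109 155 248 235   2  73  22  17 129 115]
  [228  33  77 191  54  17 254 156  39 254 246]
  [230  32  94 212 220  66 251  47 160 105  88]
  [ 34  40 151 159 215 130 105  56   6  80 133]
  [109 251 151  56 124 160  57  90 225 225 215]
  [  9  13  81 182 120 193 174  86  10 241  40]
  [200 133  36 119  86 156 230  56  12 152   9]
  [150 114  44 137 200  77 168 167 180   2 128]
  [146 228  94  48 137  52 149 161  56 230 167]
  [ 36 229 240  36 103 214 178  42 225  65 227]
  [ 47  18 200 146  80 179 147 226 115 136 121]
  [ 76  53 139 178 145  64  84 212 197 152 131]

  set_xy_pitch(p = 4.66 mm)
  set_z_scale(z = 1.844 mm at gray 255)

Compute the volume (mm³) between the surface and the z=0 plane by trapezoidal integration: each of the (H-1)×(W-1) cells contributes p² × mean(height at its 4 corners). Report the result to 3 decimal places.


height_mm = gray/255 × 1.844; cell vol = 4.66² × mean(4 corners)
unit = 4.66² × 1.844 / (4×255) = 0.0392584 mm³ per gray-sum
row 0: Σ corner-gray over 10 cells = 4958  → 194.6431
row 1: Σ corner-gray over 10 cells = 4818  → 189.1470
row 2: Σ corner-gray over 10 cells = 5316  → 208.6976
row 3: Σ corner-gray over 10 cells = 4743  → 186.2026
row 4: Σ corner-gray over 10 cells = 5053  → 198.3727
row 5: Σ corner-gray over 10 cells = 5251  → 206.1459
row 6: Σ corner-gray over 10 cells = 4418  → 173.4436
row 7: Σ corner-gray over 10 cells = 4625  → 181.5701
row 8: Σ corner-gray over 10 cells = 5079  → 199.3934
row 9: Σ corner-gray over 10 cells = 5550  → 217.8841
row 10: Σ corner-gray over 10 cells = 5589  → 219.4152
row 11: Σ corner-gray over 10 cells = 5317  → 208.7369
Σ rows: total corner-gray = 60717  → 2383.6522 mm³

2383.652


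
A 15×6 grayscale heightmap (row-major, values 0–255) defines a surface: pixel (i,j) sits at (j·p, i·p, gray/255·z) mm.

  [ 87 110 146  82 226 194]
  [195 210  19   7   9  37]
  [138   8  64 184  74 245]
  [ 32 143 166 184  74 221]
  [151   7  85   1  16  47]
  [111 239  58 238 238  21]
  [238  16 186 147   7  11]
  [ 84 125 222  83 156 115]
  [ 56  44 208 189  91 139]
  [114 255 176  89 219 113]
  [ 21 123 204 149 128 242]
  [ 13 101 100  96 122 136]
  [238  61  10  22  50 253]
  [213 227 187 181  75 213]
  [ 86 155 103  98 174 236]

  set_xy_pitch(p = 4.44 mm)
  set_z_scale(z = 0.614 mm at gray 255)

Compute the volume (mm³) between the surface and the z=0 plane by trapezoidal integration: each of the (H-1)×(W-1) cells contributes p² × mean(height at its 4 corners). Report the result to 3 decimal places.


402.012

height_mm = gray/255 × 0.614; cell vol = 4.44² × mean(4 corners)
unit = 4.44² × 0.614 / (4×255) = 0.0118668 mm³ per gray-sum
row 0: Σ corner-gray over 5 cells = 2131  → 25.2882
row 1: Σ corner-gray over 5 cells = 1765  → 20.9449
row 2: Σ corner-gray over 5 cells = 2430  → 28.8364
row 3: Σ corner-gray over 5 cells = 1803  → 21.3959
row 4: Σ corner-gray over 5 cells = 2094  → 24.8491
row 5: Σ corner-gray over 5 cells = 2639  → 31.3165
row 6: Σ corner-gray over 5 cells = 2332  → 27.6734
row 7: Σ corner-gray over 5 cells = 2630  → 31.2097
row 8: Σ corner-gray over 5 cells = 2964  → 35.1732
row 9: Σ corner-gray over 5 cells = 3176  → 37.6890
row 10: Σ corner-gray over 5 cells = 2458  → 29.1686
row 11: Σ corner-gray over 5 cells = 1764  → 20.9331
row 12: Σ corner-gray over 5 cells = 2543  → 30.1773
row 13: Σ corner-gray over 5 cells = 3148  → 37.3567
Σ rows: total corner-gray = 33877  → 402.0121 mm³


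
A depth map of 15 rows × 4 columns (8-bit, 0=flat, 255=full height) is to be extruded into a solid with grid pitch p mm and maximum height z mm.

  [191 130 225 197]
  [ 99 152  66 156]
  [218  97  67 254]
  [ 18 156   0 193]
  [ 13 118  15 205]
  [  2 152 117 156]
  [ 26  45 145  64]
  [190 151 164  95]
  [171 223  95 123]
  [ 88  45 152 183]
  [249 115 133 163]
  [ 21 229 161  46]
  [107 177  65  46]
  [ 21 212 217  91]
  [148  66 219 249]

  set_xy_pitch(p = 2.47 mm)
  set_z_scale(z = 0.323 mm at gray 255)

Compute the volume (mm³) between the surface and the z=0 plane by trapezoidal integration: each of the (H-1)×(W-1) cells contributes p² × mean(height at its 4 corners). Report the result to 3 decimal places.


40.836

height_mm = gray/255 × 0.323; cell vol = 2.47² × mean(4 corners)
unit = 2.47² × 0.323 / (4×255) = 0.00193195 mm³ per gray-sum
row 0: Σ corner-gray over 3 cells = 1789  → 3.4563
row 1: Σ corner-gray over 3 cells = 1491  → 2.8805
row 2: Σ corner-gray over 3 cells = 1323  → 2.5560
row 3: Σ corner-gray over 3 cells = 1007  → 1.9455
row 4: Σ corner-gray over 3 cells = 1180  → 2.2797
row 5: Σ corner-gray over 3 cells = 1166  → 2.2527
row 6: Σ corner-gray over 3 cells = 1385  → 2.6758
row 7: Σ corner-gray over 3 cells = 1845  → 3.5645
row 8: Σ corner-gray over 3 cells = 1595  → 3.0815
row 9: Σ corner-gray over 3 cells = 1573  → 3.0390
row 10: Σ corner-gray over 3 cells = 1755  → 3.3906
row 11: Σ corner-gray over 3 cells = 1484  → 2.8670
row 12: Σ corner-gray over 3 cells = 1607  → 3.1046
row 13: Σ corner-gray over 3 cells = 1937  → 3.7422
Σ rows: total corner-gray = 21137  → 40.8357 mm³


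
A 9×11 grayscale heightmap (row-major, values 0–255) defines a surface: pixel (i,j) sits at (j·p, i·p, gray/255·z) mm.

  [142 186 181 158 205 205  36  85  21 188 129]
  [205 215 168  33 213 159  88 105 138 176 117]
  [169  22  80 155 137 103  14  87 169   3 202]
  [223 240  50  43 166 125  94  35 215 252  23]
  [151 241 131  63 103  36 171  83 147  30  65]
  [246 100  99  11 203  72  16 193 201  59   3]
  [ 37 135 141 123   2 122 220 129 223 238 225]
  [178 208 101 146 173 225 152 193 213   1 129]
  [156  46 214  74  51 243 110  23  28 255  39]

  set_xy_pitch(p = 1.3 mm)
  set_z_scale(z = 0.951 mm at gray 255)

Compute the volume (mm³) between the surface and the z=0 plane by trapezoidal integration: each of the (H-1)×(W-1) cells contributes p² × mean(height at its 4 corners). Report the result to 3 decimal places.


height_mm = gray/255 × 0.951; cell vol = 1.3² × mean(4 corners)
unit = 1.3² × 0.951 / (4×255) = 0.00157568 mm³ per gray-sum
row 0: Σ corner-gray over 10 cells = 5713  → 9.0018
row 1: Σ corner-gray over 10 cells = 4823  → 7.5995
row 2: Σ corner-gray over 10 cells = 4597  → 7.2434
row 3: Σ corner-gray over 10 cells = 4912  → 7.7397
row 4: Σ corner-gray over 10 cells = 4383  → 6.9062
row 5: Σ corner-gray over 10 cells = 5085  → 8.0123
row 6: Σ corner-gray over 10 cells = 6059  → 9.5470
row 7: Σ corner-gray over 10 cells = 5414  → 8.5307
Σ rows: total corner-gray = 40986  → 64.5807 mm³

64.581


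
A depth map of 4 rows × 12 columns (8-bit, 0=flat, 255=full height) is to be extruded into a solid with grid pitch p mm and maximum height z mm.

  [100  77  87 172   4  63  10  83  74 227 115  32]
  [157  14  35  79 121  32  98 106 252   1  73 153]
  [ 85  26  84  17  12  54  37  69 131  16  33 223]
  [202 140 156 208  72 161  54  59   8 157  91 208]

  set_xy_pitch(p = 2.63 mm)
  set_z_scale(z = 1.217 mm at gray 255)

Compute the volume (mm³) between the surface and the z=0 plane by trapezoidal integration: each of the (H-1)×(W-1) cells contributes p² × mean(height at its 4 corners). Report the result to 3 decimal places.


90.566

height_mm = gray/255 × 1.217; cell vol = 2.63² × mean(4 corners)
unit = 2.63² × 1.217 / (4×255) = 0.00825281 mm³ per gray-sum
row 0: Σ corner-gray over 11 cells = 3888  → 32.0869
row 1: Σ corner-gray over 11 cells = 3198  → 26.3925
row 2: Σ corner-gray over 11 cells = 3888  → 32.0869
Σ rows: total corner-gray = 10974  → 90.5663 mm³


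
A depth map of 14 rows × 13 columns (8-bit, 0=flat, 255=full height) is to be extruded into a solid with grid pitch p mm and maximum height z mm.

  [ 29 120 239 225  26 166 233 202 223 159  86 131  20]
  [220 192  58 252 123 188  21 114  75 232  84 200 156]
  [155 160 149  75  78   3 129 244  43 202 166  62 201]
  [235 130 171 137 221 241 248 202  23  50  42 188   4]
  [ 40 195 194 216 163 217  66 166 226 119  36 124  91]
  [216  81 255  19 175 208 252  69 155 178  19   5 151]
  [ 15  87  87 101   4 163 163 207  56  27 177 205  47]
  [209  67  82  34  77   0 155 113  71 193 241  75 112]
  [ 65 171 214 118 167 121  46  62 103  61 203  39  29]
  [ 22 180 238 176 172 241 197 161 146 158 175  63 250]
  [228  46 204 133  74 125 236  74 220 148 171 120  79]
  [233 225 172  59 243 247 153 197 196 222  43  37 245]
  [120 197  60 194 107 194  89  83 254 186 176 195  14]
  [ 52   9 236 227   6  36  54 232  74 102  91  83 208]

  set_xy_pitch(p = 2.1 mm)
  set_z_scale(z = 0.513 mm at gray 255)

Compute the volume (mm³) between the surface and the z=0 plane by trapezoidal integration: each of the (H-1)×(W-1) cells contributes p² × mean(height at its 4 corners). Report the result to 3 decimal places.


190.246

height_mm = gray/255 × 0.513; cell vol = 2.1² × mean(4 corners)
unit = 2.1² × 0.513 / (4×255) = 0.00221797 mm³ per gray-sum
row 0: Σ corner-gray over 12 cells = 7123  → 15.7986
row 1: Σ corner-gray over 12 cells = 6432  → 14.2660
row 2: Σ corner-gray over 12 cells = 6523  → 14.4678
row 3: Σ corner-gray over 12 cells = 7120  → 15.7920
row 4: Σ corner-gray over 12 cells = 6774  → 15.0245
row 5: Σ corner-gray over 12 cells = 5815  → 12.8975
row 6: Σ corner-gray over 12 cells = 5153  → 11.4292
row 7: Σ corner-gray over 12 cells = 5241  → 11.6244
row 8: Σ corner-gray over 12 cells = 6790  → 15.0600
row 9: Σ corner-gray over 12 cells = 7495  → 16.6237
row 10: Σ corner-gray over 12 cells = 7475  → 16.5793
row 11: Σ corner-gray over 12 cells = 7670  → 17.0118
row 12: Σ corner-gray over 12 cells = 6164  → 13.6716
Σ rows: total corner-gray = 85775  → 190.2464 mm³
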